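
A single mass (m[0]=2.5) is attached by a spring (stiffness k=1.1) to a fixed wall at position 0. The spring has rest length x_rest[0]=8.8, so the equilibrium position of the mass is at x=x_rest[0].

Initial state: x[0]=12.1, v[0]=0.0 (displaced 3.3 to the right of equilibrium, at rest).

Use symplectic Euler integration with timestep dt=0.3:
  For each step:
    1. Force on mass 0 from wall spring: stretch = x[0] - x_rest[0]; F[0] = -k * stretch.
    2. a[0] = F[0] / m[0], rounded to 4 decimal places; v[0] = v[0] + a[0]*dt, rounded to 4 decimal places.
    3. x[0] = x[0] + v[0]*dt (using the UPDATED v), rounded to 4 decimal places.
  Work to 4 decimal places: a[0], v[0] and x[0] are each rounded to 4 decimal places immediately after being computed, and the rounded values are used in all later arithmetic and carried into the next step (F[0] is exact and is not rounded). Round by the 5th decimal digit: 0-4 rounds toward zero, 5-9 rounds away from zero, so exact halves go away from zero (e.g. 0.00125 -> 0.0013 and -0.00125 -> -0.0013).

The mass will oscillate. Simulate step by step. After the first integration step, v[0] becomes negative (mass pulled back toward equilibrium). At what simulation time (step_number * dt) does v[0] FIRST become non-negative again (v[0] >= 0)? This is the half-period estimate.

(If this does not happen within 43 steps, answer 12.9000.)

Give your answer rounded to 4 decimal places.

Step 0: x=[12.1000] v=[0.0000]
Step 1: x=[11.9693] v=[-0.4356]
Step 2: x=[11.7131] v=[-0.8540]
Step 3: x=[11.3416] v=[-1.2385]
Step 4: x=[10.8694] v=[-1.5740]
Step 5: x=[10.3152] v=[-1.8472]
Step 6: x=[9.7010] v=[-2.0472]
Step 7: x=[9.0512] v=[-2.1661]
Step 8: x=[8.3914] v=[-2.1993]
Step 9: x=[7.7478] v=[-2.1454]
Step 10: x=[7.1459] v=[-2.0065]
Step 11: x=[6.6094] v=[-1.7882]
Step 12: x=[6.1597] v=[-1.4990]
Step 13: x=[5.8146] v=[-1.1505]
Step 14: x=[5.5877] v=[-0.7564]
Step 15: x=[5.4880] v=[-0.3324]
Step 16: x=[5.5194] v=[0.1048]
First v>=0 after going negative at step 16, time=4.8000

Answer: 4.8000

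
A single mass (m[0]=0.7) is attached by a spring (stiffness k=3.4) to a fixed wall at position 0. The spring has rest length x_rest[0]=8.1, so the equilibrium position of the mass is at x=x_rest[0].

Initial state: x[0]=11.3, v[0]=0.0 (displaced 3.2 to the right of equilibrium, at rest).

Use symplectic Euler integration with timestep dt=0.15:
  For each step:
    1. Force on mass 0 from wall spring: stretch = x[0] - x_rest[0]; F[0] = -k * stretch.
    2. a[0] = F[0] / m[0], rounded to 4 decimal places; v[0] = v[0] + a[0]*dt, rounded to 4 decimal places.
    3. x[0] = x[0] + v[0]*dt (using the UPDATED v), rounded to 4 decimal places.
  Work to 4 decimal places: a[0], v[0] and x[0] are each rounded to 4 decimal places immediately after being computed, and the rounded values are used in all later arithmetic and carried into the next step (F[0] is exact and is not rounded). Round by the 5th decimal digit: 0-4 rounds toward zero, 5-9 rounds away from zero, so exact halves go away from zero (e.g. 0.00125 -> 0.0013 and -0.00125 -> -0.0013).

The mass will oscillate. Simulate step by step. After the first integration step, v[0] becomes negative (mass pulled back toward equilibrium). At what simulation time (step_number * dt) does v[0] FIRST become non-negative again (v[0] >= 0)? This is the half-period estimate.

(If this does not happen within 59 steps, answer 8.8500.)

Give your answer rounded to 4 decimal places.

Answer: 1.5000

Derivation:
Step 0: x=[11.3000] v=[0.0000]
Step 1: x=[10.9503] v=[-2.3314]
Step 2: x=[10.2891] v=[-4.4080]
Step 3: x=[9.3887] v=[-6.0029]
Step 4: x=[8.3474] v=[-6.9418]
Step 5: x=[7.2791] v=[-7.1221]
Step 6: x=[6.3005] v=[-6.5240]
Step 7: x=[5.5186] v=[-5.2129]
Step 8: x=[5.0188] v=[-3.3322]
Step 9: x=[4.8557] v=[-1.0873]
Step 10: x=[5.0472] v=[1.2764]
First v>=0 after going negative at step 10, time=1.5000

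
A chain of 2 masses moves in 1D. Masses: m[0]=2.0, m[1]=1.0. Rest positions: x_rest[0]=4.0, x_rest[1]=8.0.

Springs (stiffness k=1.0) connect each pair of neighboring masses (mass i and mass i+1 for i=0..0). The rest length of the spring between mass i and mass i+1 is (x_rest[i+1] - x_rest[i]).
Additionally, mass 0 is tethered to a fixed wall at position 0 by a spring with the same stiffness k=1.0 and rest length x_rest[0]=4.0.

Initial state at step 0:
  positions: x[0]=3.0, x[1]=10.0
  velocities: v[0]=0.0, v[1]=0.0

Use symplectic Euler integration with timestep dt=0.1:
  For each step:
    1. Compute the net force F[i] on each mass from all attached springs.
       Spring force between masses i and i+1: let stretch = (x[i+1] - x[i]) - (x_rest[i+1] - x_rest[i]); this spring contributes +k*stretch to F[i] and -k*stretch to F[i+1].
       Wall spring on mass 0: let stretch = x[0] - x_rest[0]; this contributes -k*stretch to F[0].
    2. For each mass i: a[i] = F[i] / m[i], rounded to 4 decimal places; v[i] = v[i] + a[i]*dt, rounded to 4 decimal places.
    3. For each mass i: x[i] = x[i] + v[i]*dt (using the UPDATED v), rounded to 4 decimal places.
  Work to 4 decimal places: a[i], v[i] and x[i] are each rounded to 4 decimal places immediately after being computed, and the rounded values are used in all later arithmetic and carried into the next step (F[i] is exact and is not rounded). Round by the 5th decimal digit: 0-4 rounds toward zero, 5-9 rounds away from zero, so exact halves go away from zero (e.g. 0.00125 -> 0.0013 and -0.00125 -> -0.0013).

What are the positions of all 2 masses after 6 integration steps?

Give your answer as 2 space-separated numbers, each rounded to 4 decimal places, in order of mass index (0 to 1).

Answer: 3.3960 9.4043

Derivation:
Step 0: x=[3.0000 10.0000] v=[0.0000 0.0000]
Step 1: x=[3.0200 9.9700] v=[0.2000 -0.3000]
Step 2: x=[3.0597 9.9105] v=[0.3965 -0.5950]
Step 3: x=[3.1183 9.8225] v=[0.5861 -0.8801]
Step 4: x=[3.1948 9.7075] v=[0.7654 -1.1505]
Step 5: x=[3.2879 9.5673] v=[0.9313 -1.4018]
Step 6: x=[3.3960 9.4043] v=[1.0809 -1.6297]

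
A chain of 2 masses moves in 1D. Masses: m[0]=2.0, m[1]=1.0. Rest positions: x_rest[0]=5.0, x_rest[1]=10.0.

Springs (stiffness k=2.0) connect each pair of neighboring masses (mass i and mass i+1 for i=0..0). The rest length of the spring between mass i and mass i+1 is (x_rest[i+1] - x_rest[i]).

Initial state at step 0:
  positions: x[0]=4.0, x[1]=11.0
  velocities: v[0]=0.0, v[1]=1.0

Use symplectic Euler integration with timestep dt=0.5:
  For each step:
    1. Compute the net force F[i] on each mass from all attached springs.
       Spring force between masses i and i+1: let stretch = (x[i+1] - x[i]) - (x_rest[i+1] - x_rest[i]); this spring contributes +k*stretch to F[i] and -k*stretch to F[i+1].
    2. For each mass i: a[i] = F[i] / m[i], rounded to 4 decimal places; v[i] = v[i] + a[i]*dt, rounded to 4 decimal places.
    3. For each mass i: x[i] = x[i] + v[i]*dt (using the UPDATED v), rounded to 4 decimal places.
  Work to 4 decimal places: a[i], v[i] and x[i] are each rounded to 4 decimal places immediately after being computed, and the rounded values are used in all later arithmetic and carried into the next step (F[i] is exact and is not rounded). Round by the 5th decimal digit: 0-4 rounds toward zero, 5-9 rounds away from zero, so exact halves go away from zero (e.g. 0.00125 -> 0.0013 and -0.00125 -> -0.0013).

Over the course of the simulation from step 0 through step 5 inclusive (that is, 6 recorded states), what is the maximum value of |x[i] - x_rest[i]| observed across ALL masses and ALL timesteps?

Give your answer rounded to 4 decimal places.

Answer: 1.1250

Derivation:
Step 0: x=[4.0000 11.0000] v=[0.0000 1.0000]
Step 1: x=[4.5000 10.5000] v=[1.0000 -1.0000]
Step 2: x=[5.2500 9.5000] v=[1.5000 -2.0000]
Step 3: x=[5.8125 8.8750] v=[1.1250 -1.2500]
Step 4: x=[5.8907 9.2188] v=[0.1563 0.6875]
Step 5: x=[5.5509 10.3985] v=[-0.6797 2.3594]
Max displacement = 1.1250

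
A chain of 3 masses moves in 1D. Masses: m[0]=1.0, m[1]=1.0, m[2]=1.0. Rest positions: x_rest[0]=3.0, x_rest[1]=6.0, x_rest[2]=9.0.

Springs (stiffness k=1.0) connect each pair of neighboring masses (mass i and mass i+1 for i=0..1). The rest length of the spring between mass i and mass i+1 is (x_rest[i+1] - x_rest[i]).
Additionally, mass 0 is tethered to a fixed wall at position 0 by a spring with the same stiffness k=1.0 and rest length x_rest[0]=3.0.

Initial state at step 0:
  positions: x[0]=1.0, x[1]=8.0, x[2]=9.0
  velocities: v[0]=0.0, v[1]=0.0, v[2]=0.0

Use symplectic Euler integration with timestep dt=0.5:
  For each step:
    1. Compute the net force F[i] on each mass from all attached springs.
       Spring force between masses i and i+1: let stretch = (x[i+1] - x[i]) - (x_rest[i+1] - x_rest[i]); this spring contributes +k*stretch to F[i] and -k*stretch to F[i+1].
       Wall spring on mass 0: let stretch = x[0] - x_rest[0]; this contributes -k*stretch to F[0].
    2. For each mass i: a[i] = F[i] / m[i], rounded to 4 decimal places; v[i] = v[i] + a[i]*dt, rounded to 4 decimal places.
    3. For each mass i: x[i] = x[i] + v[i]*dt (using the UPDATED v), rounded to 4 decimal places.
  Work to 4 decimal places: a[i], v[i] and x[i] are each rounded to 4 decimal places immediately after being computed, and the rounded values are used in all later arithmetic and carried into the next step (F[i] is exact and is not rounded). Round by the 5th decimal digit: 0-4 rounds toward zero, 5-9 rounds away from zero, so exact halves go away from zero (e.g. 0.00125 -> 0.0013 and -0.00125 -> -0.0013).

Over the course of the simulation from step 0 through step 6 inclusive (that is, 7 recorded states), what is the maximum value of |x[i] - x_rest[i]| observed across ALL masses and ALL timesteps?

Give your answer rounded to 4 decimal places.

Answer: 2.3404

Derivation:
Step 0: x=[1.0000 8.0000 9.0000] v=[0.0000 0.0000 0.0000]
Step 1: x=[2.5000 6.5000 9.5000] v=[3.0000 -3.0000 1.0000]
Step 2: x=[4.3750 4.7500 10.0000] v=[3.7500 -3.5000 1.0000]
Step 3: x=[5.2500 4.2188 9.9375] v=[1.7500 -1.0625 -0.1250]
Step 4: x=[4.5547 5.3751 9.1953] v=[-1.3906 2.3125 -1.4844]
Step 5: x=[2.9258 7.2813 8.2481] v=[-3.2578 3.8124 -1.8945]
Step 6: x=[1.6543 8.3404 7.8092] v=[-2.5430 2.1181 -0.8779]
Max displacement = 2.3404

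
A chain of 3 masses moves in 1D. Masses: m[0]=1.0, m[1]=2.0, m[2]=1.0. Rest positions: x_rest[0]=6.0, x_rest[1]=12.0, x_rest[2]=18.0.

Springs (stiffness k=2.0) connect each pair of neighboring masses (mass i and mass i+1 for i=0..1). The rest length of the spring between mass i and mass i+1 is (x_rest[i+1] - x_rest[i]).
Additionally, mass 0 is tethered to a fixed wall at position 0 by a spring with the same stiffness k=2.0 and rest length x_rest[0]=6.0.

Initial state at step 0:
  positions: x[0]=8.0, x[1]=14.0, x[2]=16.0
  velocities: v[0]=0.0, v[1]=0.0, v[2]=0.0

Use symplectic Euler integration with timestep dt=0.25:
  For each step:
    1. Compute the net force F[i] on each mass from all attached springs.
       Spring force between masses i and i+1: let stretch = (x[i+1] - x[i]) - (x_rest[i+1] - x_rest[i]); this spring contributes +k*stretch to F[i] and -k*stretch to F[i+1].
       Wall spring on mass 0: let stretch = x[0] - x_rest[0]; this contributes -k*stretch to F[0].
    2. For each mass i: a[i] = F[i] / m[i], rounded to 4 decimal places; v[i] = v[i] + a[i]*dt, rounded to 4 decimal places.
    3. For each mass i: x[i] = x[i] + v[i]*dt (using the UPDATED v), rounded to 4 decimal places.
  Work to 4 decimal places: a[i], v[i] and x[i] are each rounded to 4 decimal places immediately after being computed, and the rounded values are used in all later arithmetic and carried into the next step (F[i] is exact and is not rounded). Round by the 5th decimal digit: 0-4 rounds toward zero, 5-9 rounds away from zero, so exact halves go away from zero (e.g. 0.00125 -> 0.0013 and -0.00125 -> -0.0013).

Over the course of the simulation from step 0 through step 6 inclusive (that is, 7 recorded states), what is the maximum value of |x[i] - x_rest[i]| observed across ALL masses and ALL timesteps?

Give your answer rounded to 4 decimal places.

Step 0: x=[8.0000 14.0000 16.0000] v=[0.0000 0.0000 0.0000]
Step 1: x=[7.7500 13.7500 16.5000] v=[-1.0000 -1.0000 2.0000]
Step 2: x=[7.2813 13.2969 17.4063] v=[-1.8750 -1.8125 3.6250]
Step 3: x=[6.6543 12.7246 18.5489] v=[-2.5079 -2.2891 4.5703]
Step 4: x=[5.9543 12.1370 19.7135] v=[-2.7999 -2.3506 4.6582]
Step 5: x=[5.2829 11.6365 20.6810] v=[-2.6857 -2.0022 3.8700]
Step 6: x=[4.7453 11.3041 21.2680] v=[-2.1504 -1.3295 2.3478]
Max displacement = 3.2680

Answer: 3.2680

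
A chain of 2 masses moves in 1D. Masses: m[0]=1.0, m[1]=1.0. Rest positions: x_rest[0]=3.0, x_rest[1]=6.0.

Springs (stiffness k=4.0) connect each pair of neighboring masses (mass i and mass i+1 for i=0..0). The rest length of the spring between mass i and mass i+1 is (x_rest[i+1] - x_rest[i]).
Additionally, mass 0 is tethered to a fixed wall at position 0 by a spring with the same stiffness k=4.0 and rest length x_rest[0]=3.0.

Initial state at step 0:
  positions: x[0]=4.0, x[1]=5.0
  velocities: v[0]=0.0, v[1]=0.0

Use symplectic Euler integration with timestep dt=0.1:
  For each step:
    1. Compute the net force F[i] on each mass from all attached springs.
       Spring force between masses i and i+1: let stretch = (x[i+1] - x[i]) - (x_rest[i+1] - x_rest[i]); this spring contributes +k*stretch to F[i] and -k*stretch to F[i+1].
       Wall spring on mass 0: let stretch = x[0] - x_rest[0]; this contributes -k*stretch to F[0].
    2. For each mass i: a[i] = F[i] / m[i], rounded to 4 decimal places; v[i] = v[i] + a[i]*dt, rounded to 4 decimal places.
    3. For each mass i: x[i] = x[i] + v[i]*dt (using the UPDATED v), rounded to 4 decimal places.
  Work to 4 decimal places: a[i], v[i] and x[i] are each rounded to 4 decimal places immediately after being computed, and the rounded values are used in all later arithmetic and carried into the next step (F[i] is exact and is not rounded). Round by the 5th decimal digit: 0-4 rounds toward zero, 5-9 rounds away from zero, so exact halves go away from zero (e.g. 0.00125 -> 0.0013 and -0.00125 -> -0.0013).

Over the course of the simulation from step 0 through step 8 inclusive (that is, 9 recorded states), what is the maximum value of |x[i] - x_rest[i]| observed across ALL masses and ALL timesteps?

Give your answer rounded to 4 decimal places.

Answer: 1.1874

Derivation:
Step 0: x=[4.0000 5.0000] v=[0.0000 0.0000]
Step 1: x=[3.8800 5.0800] v=[-1.2000 0.8000]
Step 2: x=[3.6528 5.2320] v=[-2.2720 1.5200]
Step 3: x=[3.3427 5.4408] v=[-3.1014 2.0883]
Step 4: x=[2.9828 5.6857] v=[-3.5992 2.4491]
Step 5: x=[2.6117 5.9425] v=[-3.7112 2.5679]
Step 6: x=[2.2693 6.1861] v=[-3.4236 2.4356]
Step 7: x=[1.9928 6.3930] v=[-2.7646 2.0689]
Step 8: x=[1.8126 6.5439] v=[-1.8016 1.5088]
Max displacement = 1.1874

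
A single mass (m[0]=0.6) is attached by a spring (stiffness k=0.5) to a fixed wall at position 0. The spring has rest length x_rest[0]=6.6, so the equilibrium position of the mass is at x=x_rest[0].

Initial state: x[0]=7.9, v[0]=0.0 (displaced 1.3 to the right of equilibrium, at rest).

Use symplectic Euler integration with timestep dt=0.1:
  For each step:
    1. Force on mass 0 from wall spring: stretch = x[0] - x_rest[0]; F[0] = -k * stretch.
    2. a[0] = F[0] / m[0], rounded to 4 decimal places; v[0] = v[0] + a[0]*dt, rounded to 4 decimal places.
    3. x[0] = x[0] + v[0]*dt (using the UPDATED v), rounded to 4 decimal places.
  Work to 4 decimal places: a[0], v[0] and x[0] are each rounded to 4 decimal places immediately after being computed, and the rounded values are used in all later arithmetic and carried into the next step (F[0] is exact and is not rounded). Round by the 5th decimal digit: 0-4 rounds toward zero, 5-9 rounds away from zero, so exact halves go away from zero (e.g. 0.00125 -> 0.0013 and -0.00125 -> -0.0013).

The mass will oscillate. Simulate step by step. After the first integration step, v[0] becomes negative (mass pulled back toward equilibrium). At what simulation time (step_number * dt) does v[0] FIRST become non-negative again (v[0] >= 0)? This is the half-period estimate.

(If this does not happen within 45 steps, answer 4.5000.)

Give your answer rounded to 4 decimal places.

Step 0: x=[7.9000] v=[0.0000]
Step 1: x=[7.8892] v=[-0.1083]
Step 2: x=[7.8676] v=[-0.2157]
Step 3: x=[7.8355] v=[-0.3213]
Step 4: x=[7.7931] v=[-0.4243]
Step 5: x=[7.7407] v=[-0.5237]
Step 6: x=[7.6788] v=[-0.6188]
Step 7: x=[7.6079] v=[-0.7087]
Step 8: x=[7.5286] v=[-0.7927]
Step 9: x=[7.4416] v=[-0.8701]
Step 10: x=[7.3476] v=[-0.9402]
Step 11: x=[7.2474] v=[-1.0025]
Step 12: x=[7.1418] v=[-1.0565]
Step 13: x=[7.0316] v=[-1.1017]
Step 14: x=[6.9178] v=[-1.1377]
Step 15: x=[6.8014] v=[-1.1642]
Step 16: x=[6.6833] v=[-1.1810]
Step 17: x=[6.5645] v=[-1.1879]
Step 18: x=[6.4460] v=[-1.1849]
Step 19: x=[6.3288] v=[-1.1721]
Step 20: x=[6.2139] v=[-1.1495]
Step 21: x=[6.1022] v=[-1.1173]
Step 22: x=[5.9946] v=[-1.0758]
Step 23: x=[5.8921] v=[-1.0254]
Step 24: x=[5.7955] v=[-0.9664]
Step 25: x=[5.7056] v=[-0.8994]
Step 26: x=[5.6231] v=[-0.8249]
Step 27: x=[5.5488] v=[-0.7435]
Step 28: x=[5.4832] v=[-0.6559]
Step 29: x=[5.4269] v=[-0.5628]
Step 30: x=[5.3804] v=[-0.4650]
Step 31: x=[5.3441] v=[-0.3634]
Step 32: x=[5.3182] v=[-0.2587]
Step 33: x=[5.3030] v=[-0.1519]
Step 34: x=[5.2986] v=[-0.0438]
Step 35: x=[5.3051] v=[0.0647]
First v>=0 after going negative at step 35, time=3.5000

Answer: 3.5000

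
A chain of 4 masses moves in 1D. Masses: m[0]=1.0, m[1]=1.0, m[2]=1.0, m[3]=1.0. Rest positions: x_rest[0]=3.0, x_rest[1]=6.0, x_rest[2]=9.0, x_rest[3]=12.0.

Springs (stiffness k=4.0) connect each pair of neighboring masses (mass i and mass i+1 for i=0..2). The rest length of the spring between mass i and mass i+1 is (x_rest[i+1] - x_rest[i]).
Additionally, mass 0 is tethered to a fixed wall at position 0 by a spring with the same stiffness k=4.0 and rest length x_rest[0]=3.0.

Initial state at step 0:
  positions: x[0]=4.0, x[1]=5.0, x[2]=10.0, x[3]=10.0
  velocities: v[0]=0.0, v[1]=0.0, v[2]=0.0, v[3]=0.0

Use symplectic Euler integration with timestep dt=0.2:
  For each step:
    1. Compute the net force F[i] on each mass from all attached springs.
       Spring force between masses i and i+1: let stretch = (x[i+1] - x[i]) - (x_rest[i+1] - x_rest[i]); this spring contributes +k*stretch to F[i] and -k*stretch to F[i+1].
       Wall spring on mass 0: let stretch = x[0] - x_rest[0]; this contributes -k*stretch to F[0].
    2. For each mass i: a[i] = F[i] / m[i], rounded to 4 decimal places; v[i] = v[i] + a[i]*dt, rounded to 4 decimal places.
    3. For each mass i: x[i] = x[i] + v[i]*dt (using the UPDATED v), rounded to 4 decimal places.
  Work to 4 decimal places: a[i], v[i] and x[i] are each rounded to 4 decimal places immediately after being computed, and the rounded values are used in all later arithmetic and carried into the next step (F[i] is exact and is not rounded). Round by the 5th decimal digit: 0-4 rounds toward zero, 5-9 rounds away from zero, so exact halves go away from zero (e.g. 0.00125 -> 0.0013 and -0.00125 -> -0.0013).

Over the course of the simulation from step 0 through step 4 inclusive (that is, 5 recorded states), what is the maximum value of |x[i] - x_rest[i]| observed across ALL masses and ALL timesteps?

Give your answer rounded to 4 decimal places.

Step 0: x=[4.0000 5.0000 10.0000 10.0000] v=[0.0000 0.0000 0.0000 0.0000]
Step 1: x=[3.5200 5.6400 9.2000 10.4800] v=[-2.4000 3.2000 -4.0000 2.4000]
Step 2: x=[2.8160 6.5104 8.0352 11.2352] v=[-3.5200 4.3520 -5.8240 3.7760]
Step 3: x=[2.2525 7.0337 7.1384 11.9584] v=[-2.8173 2.6163 -4.4838 3.6160]
Step 4: x=[2.0936 6.8087 6.9961 12.3904] v=[-0.7943 -1.1249 -0.7116 2.1600]
Max displacement = 2.0039

Answer: 2.0039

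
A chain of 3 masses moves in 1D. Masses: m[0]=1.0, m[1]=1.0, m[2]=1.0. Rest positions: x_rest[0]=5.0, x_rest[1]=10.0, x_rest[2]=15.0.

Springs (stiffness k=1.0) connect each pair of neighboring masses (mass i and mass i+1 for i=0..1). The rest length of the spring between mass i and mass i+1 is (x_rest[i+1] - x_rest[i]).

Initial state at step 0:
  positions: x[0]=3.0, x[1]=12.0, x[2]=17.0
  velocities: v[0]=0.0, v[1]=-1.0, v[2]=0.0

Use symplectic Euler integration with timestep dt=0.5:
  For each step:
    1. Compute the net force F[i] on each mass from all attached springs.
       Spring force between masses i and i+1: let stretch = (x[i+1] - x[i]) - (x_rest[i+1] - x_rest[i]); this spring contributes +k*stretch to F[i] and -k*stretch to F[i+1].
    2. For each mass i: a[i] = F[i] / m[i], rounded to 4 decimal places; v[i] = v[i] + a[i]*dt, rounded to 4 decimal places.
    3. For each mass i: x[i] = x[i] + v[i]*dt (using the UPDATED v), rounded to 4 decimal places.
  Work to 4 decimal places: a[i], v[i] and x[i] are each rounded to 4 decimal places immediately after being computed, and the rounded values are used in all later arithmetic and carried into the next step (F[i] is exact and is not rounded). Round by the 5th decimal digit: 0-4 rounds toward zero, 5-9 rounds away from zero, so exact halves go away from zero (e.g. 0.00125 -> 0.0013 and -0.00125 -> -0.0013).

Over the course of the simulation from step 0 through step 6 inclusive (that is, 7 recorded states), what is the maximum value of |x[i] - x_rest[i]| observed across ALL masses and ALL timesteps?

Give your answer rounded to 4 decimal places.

Answer: 3.2084

Derivation:
Step 0: x=[3.0000 12.0000 17.0000] v=[0.0000 -1.0000 0.0000]
Step 1: x=[4.0000 10.5000 17.0000] v=[2.0000 -3.0000 0.0000]
Step 2: x=[5.3750 9.0000 16.6250] v=[2.7500 -3.0000 -0.7500]
Step 3: x=[6.4063 8.5000 15.5938] v=[2.0625 -1.0000 -2.0625]
Step 4: x=[6.7110 9.2501 14.0391] v=[0.6094 1.5001 -3.1094]
Step 5: x=[6.4005 10.5627 12.5372] v=[-0.6211 2.6251 -3.0039]
Step 6: x=[5.8805 11.3284 11.7916] v=[-1.0400 1.5313 -1.4912]
Max displacement = 3.2084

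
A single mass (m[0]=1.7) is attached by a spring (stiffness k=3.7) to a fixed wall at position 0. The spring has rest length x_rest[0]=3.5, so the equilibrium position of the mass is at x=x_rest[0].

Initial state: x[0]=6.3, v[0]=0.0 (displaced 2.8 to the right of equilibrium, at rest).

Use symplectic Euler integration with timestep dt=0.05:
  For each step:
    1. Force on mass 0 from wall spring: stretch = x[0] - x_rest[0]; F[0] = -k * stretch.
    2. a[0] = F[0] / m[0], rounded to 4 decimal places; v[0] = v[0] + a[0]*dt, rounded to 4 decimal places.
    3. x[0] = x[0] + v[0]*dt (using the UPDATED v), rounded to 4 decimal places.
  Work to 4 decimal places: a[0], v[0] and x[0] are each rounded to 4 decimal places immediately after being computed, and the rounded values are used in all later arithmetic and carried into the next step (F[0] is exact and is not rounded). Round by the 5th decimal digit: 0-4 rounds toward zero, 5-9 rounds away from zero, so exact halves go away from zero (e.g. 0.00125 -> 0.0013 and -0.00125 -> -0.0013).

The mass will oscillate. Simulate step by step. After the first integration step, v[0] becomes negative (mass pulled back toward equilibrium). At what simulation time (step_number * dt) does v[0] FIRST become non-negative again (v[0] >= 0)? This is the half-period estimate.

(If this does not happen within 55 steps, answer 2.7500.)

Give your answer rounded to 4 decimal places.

Answer: 2.1500

Derivation:
Step 0: x=[6.3000] v=[0.0000]
Step 1: x=[6.2848] v=[-0.3047]
Step 2: x=[6.2544] v=[-0.6078]
Step 3: x=[6.2090] v=[-0.9075]
Step 4: x=[6.1489] v=[-1.2023]
Step 5: x=[6.0744] v=[-1.4906]
Step 6: x=[5.9859] v=[-1.7708]
Step 7: x=[5.8838] v=[-2.0413]
Step 8: x=[5.7688] v=[-2.3007]
Step 9: x=[5.6414] v=[-2.5476]
Step 10: x=[5.5024] v=[-2.7806]
Step 11: x=[5.3525] v=[-2.9985]
Step 12: x=[5.1925] v=[-3.2001]
Step 13: x=[5.0233] v=[-3.3843]
Step 14: x=[4.8458] v=[-3.5501]
Step 15: x=[4.6610] v=[-3.6966]
Step 16: x=[4.4699] v=[-3.8229]
Step 17: x=[4.2735] v=[-3.9285]
Step 18: x=[4.0729] v=[-4.0127]
Step 19: x=[3.8692] v=[-4.0750]
Step 20: x=[3.6634] v=[-4.1152]
Step 21: x=[3.4568] v=[-4.1330]
Step 22: x=[3.2504] v=[-4.1283]
Step 23: x=[3.0453] v=[-4.1011]
Step 24: x=[2.8427] v=[-4.0516]
Step 25: x=[2.6437] v=[-3.9801]
Step 26: x=[2.4494] v=[-3.8869]
Step 27: x=[2.2608] v=[-3.7726]
Step 28: x=[2.0789] v=[-3.6377]
Step 29: x=[1.9047] v=[-3.4831]
Step 30: x=[1.7392] v=[-3.3095]
Step 31: x=[1.5833] v=[-3.1179]
Step 32: x=[1.4378] v=[-2.9093]
Step 33: x=[1.3036] v=[-2.6849]
Step 34: x=[1.1813] v=[-2.4459]
Step 35: x=[1.0716] v=[-2.1936]
Step 36: x=[0.9751] v=[-1.9293]
Step 37: x=[0.8924] v=[-1.6545]
Step 38: x=[0.8239] v=[-1.3707]
Step 39: x=[0.7699] v=[-1.0795]
Step 40: x=[0.7308] v=[-0.7824]
Step 41: x=[0.7068] v=[-0.4810]
Step 42: x=[0.6980] v=[-0.1770]
Step 43: x=[0.7044] v=[0.1279]
First v>=0 after going negative at step 43, time=2.1500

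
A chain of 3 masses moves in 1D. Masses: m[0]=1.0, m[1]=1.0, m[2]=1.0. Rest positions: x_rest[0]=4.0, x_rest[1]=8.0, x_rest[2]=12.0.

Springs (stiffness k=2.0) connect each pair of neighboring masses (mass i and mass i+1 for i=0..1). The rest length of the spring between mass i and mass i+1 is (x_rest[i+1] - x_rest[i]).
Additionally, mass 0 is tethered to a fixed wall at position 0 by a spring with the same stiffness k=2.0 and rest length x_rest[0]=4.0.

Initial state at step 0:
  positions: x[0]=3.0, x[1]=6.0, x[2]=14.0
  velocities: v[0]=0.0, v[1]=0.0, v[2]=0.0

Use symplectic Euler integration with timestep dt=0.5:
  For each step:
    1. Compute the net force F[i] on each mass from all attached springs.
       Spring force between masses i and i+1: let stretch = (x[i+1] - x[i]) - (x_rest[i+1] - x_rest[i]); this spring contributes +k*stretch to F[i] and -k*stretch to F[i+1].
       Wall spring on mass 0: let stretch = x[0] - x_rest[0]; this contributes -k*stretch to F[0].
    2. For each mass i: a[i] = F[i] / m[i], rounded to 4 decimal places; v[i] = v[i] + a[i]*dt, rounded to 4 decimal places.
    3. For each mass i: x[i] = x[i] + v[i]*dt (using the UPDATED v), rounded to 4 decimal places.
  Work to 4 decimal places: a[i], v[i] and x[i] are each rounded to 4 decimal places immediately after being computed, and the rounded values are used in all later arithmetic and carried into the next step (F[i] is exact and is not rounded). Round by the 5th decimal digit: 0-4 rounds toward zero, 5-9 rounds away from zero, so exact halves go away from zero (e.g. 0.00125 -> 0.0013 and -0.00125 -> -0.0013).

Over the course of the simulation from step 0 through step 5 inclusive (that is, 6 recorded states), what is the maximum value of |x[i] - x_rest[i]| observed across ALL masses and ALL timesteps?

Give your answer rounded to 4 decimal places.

Step 0: x=[3.0000 6.0000 14.0000] v=[0.0000 0.0000 0.0000]
Step 1: x=[3.0000 8.5000 12.0000] v=[0.0000 5.0000 -4.0000]
Step 2: x=[4.2500 10.0000 10.2500] v=[2.5000 3.0000 -3.5000]
Step 3: x=[6.2500 8.7500 10.3750] v=[4.0000 -2.5000 0.2500]
Step 4: x=[6.3750 7.0625 11.6875] v=[0.2500 -3.3750 2.6250]
Step 5: x=[3.6563 7.3438 12.6875] v=[-5.4375 0.5625 2.0000]
Max displacement = 2.3750

Answer: 2.3750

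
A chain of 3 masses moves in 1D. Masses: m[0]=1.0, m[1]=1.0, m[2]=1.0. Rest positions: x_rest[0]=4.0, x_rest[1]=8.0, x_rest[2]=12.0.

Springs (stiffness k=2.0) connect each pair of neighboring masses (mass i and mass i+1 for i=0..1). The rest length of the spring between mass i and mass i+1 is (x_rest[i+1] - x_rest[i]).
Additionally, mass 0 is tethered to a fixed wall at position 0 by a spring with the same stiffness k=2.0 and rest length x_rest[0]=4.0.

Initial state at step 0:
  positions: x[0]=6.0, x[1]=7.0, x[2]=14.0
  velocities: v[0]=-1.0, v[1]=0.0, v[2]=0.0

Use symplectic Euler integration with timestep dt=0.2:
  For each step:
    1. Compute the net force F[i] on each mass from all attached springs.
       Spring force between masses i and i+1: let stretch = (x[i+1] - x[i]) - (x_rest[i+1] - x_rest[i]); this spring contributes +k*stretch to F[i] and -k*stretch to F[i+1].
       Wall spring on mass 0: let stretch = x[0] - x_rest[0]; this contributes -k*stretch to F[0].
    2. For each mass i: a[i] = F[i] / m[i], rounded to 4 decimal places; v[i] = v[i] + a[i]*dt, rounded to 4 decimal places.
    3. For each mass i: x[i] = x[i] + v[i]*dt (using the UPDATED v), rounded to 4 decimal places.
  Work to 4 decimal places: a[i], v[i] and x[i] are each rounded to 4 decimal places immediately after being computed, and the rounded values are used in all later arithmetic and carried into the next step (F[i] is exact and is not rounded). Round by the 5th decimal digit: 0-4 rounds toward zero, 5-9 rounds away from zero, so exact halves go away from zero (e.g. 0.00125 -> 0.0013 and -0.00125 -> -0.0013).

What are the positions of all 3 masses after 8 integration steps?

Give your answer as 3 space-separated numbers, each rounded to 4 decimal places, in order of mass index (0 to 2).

Step 0: x=[6.0000 7.0000 14.0000] v=[-1.0000 0.0000 0.0000]
Step 1: x=[5.4000 7.4800 13.7600] v=[-3.0000 2.4000 -1.2000]
Step 2: x=[4.5344 8.2960 13.3376] v=[-4.3280 4.0800 -2.1120]
Step 3: x=[3.6070 9.2144 12.8319] v=[-4.6371 4.5920 -2.5286]
Step 4: x=[2.8396 9.9736 12.3568] v=[-3.8369 3.7960 -2.3756]
Step 5: x=[2.4158 10.3527 12.0110] v=[-2.1191 1.8957 -1.7289]
Step 6: x=[2.4337 10.2296 11.8526] v=[0.0893 -0.6157 -0.7922]
Step 7: x=[2.8805 9.6126 11.8843] v=[2.2342 -3.0849 0.1586]
Step 8: x=[3.6355 8.6388 12.0543] v=[3.7748 -4.8691 0.8499]

Answer: 3.6355 8.6388 12.0543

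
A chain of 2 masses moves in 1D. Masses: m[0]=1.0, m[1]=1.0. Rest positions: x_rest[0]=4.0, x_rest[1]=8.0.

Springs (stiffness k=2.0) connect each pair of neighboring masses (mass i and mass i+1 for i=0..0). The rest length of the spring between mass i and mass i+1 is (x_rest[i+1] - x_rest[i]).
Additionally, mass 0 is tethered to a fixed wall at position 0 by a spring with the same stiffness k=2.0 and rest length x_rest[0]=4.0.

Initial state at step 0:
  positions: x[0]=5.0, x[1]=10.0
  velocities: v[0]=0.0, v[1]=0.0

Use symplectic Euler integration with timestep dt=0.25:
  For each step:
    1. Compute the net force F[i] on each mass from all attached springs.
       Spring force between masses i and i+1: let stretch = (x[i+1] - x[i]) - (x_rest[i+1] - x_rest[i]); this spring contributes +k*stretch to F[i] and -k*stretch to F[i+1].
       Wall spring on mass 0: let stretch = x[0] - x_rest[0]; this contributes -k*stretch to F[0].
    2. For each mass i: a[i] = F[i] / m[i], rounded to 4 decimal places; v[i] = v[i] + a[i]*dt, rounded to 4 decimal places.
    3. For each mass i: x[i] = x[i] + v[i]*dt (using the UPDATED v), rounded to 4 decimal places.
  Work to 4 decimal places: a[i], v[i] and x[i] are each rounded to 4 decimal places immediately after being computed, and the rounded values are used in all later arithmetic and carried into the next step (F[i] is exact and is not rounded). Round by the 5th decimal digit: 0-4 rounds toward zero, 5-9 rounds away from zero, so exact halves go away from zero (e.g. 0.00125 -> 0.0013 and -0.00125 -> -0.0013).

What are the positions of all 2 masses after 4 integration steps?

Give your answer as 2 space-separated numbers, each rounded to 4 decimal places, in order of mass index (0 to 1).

Step 0: x=[5.0000 10.0000] v=[0.0000 0.0000]
Step 1: x=[5.0000 9.8750] v=[0.0000 -0.5000]
Step 2: x=[4.9844 9.6406] v=[-0.0625 -0.9375]
Step 3: x=[4.9278 9.3242] v=[-0.2266 -1.2656]
Step 4: x=[4.8047 8.9583] v=[-0.4923 -1.4638]

Answer: 4.8047 8.9583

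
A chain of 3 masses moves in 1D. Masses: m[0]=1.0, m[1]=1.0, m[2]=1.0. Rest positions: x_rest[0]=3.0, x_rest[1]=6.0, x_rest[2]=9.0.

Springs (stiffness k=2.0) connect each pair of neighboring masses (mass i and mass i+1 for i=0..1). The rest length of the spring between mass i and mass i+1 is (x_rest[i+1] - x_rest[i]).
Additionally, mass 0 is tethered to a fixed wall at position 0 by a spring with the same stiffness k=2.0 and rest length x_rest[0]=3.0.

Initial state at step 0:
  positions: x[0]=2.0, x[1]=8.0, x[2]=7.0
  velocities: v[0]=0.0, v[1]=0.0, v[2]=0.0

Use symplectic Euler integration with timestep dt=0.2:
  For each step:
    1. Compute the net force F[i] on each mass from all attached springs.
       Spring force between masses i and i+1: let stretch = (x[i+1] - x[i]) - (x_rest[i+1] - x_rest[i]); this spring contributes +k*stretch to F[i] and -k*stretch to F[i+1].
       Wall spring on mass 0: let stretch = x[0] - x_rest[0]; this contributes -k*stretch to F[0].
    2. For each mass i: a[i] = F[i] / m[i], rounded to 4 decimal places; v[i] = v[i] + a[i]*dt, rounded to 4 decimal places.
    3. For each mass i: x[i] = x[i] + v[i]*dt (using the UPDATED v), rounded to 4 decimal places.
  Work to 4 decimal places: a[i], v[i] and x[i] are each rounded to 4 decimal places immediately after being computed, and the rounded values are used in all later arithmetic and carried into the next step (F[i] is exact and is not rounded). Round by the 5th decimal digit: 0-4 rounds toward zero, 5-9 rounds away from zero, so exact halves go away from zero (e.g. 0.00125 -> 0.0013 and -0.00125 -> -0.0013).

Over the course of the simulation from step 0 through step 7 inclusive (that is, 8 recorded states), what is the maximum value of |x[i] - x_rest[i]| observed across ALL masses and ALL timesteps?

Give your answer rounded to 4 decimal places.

Answer: 2.5254

Derivation:
Step 0: x=[2.0000 8.0000 7.0000] v=[0.0000 0.0000 0.0000]
Step 1: x=[2.3200 7.4400 7.3200] v=[1.6000 -2.8000 1.6000]
Step 2: x=[2.8640 6.4608 7.8896] v=[2.7200 -4.8960 2.8480]
Step 3: x=[3.4666 5.3082 8.5849] v=[3.0131 -5.7632 3.4765]
Step 4: x=[3.9392 4.2704 9.2581] v=[2.3631 -5.1892 3.3658]
Step 5: x=[4.1232 3.6051 9.7722] v=[0.9199 -3.3266 2.5707]
Step 6: x=[3.9359 3.4746 10.0330] v=[-0.9366 -0.6525 1.3039]
Step 7: x=[3.3968 3.9057 10.0091] v=[-2.6955 2.1554 -0.1195]
Max displacement = 2.5254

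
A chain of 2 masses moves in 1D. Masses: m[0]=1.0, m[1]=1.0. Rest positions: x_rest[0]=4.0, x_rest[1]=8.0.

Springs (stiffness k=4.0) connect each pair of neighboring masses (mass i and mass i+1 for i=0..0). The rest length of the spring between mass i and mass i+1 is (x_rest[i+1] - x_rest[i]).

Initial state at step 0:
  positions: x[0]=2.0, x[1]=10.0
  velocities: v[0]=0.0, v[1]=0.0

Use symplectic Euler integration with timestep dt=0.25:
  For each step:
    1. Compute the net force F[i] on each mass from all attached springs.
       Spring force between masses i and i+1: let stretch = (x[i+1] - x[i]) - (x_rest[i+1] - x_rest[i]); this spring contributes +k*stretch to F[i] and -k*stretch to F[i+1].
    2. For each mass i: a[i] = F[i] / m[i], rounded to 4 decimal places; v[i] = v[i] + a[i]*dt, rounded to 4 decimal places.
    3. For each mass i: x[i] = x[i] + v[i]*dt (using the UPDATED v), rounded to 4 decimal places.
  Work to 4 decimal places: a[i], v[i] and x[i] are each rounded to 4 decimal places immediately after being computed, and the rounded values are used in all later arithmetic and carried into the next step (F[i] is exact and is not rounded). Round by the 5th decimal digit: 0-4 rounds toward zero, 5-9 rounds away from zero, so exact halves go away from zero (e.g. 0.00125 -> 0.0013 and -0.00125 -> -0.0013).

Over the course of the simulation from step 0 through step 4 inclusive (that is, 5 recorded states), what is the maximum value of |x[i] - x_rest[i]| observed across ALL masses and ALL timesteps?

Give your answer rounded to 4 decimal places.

Step 0: x=[2.0000 10.0000] v=[0.0000 0.0000]
Step 1: x=[3.0000 9.0000] v=[4.0000 -4.0000]
Step 2: x=[4.5000 7.5000] v=[6.0000 -6.0000]
Step 3: x=[5.7500 6.2500] v=[5.0000 -5.0000]
Step 4: x=[6.1250 5.8750] v=[1.5000 -1.5000]
Max displacement = 2.1250

Answer: 2.1250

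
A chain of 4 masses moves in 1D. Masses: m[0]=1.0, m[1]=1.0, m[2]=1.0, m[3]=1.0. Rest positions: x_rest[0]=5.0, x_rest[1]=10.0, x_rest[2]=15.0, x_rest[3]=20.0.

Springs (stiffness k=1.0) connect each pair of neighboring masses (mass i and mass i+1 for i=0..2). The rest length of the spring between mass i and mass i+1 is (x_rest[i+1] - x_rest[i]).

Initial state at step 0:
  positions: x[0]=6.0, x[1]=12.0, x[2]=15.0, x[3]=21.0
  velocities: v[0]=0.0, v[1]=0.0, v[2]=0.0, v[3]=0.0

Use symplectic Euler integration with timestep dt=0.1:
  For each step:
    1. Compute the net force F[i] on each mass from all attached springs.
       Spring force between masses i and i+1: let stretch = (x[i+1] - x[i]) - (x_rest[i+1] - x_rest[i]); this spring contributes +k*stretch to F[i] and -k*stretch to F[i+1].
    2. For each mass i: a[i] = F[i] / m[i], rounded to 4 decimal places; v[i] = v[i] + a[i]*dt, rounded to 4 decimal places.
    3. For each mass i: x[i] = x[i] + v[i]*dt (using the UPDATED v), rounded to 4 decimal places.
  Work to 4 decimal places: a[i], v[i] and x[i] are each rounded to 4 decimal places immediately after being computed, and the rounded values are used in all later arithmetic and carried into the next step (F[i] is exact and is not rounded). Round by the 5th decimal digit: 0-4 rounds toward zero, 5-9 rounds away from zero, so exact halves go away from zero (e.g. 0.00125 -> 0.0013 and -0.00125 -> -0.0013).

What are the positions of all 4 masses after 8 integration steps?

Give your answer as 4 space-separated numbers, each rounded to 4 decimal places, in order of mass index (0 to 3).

Answer: 6.2823 11.1149 15.8851 20.7177

Derivation:
Step 0: x=[6.0000 12.0000 15.0000 21.0000] v=[0.0000 0.0000 0.0000 0.0000]
Step 1: x=[6.0100 11.9700 15.0300 20.9900] v=[0.1000 -0.3000 0.3000 -0.1000]
Step 2: x=[6.0296 11.9110 15.0890 20.9704] v=[0.1960 -0.5900 0.5900 -0.1960]
Step 3: x=[6.0580 11.8250 15.1750 20.9420] v=[0.2841 -0.8603 0.8603 -0.2841]
Step 4: x=[6.0941 11.7148 15.2852 20.9059] v=[0.3608 -1.1020 1.1020 -0.3608]
Step 5: x=[6.1364 11.5841 15.4159 20.8636] v=[0.4229 -1.3070 1.3070 -0.4229]
Step 6: x=[6.1832 11.4372 15.5628 20.8168] v=[0.4677 -1.4686 1.4686 -0.4677]
Step 7: x=[6.2325 11.2791 15.7209 20.7675] v=[0.4931 -1.5814 1.5814 -0.4931]
Step 8: x=[6.2823 11.1149 15.8851 20.7177] v=[0.4978 -1.6419 1.6419 -0.4978]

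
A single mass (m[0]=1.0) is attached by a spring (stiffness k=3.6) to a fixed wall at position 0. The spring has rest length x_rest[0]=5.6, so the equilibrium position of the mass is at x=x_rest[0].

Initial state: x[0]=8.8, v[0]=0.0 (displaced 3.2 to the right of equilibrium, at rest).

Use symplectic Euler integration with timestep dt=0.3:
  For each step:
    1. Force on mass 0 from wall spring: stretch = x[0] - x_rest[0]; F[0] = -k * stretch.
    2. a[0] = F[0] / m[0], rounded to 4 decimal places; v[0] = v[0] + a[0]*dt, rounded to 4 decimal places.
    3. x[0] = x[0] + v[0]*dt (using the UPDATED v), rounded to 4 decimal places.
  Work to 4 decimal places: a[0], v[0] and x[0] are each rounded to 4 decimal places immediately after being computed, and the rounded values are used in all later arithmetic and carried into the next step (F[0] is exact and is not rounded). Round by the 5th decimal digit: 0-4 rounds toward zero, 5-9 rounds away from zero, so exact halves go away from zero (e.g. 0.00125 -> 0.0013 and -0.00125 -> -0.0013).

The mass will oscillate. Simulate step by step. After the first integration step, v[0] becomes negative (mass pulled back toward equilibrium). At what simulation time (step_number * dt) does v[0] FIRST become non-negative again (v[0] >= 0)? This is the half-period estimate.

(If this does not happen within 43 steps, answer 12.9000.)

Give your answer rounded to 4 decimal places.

Step 0: x=[8.8000] v=[0.0000]
Step 1: x=[7.7632] v=[-3.4560]
Step 2: x=[6.0255] v=[-5.7923]
Step 3: x=[4.1500] v=[-6.2518]
Step 4: x=[2.7443] v=[-4.6858]
Step 5: x=[2.2638] v=[-1.6017]
Step 6: x=[2.8642] v=[2.0014]
First v>=0 after going negative at step 6, time=1.8000

Answer: 1.8000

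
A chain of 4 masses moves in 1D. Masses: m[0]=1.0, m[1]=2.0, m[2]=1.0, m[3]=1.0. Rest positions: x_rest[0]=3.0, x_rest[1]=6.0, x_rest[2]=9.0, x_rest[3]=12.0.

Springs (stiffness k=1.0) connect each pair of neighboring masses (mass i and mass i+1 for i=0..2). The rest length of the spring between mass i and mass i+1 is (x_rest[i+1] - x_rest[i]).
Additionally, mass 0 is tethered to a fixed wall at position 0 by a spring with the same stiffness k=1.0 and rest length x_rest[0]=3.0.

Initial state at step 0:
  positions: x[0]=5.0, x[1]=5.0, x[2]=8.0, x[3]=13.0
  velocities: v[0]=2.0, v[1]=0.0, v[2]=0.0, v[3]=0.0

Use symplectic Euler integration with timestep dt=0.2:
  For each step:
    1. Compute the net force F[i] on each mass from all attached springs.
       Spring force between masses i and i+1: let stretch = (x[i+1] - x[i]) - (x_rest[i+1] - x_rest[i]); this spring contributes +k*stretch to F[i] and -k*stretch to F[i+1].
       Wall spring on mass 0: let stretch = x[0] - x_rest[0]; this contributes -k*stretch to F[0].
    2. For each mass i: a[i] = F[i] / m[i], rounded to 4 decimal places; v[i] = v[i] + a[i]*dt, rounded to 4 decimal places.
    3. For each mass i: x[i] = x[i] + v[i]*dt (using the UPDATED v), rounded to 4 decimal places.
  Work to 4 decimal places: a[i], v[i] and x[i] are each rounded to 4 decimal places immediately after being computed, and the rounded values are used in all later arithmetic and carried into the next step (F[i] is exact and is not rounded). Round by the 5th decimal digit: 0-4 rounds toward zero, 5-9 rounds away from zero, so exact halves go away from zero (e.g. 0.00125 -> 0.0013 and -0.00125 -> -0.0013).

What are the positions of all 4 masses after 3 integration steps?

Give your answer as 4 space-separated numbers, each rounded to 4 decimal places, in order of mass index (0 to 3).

Step 0: x=[5.0000 5.0000 8.0000 13.0000] v=[2.0000 0.0000 0.0000 0.0000]
Step 1: x=[5.2000 5.0600 8.0800 12.9200] v=[1.0000 0.3000 0.4000 -0.4000]
Step 2: x=[5.1864 5.1832 8.2328 12.7664] v=[-0.0680 0.6160 0.7640 -0.7680]
Step 3: x=[4.9652 5.3675 8.4450 12.5515] v=[-1.1059 0.9213 1.0608 -1.0747]

Answer: 4.9652 5.3675 8.4450 12.5515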